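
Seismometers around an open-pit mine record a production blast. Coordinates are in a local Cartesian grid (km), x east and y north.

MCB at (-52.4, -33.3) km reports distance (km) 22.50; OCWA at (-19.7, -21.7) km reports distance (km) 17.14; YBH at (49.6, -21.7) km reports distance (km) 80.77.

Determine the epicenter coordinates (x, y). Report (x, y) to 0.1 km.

Circle about each station: (x + 52.4)² + (y + 33.3)² = 22.50²; (x + 19.7)² + (y + 21.7)² = 17.14²; (x − 49.6)² + (y + 21.7)² = 80.77².
Subtracting the MCB equation from the OCWA and YBH equations removes the quadratic terms:
65.4 x + 23.2 y = -2783.20
204.0 x + 23.2 y = -6941.14
Solving the 2×2 system: x ≈ -30.0, y ≈ -35.4 km.

(-30.0, -35.4)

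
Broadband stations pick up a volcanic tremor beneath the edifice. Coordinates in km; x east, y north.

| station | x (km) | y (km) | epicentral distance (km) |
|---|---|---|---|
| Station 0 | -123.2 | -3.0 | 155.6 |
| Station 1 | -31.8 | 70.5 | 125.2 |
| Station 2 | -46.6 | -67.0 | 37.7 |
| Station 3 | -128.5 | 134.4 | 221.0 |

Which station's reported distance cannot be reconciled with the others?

Solve using three stations at a time. Using Station 1, Station 2, Station 3 (subtract circle equations pairwise → linear system) gives (x, y) ≈ (-11.4, -53.1).
Distances from that point to each station vs reported:
  Station 0: calculated 122.5 vs reported 155.6 → residual 33.1 km
  Station 1: calculated 125.2 vs reported 125.2 → residual 0.0 km
  Station 2: calculated 37.8 vs reported 37.7 → residual 0.1 km
  Station 3: calculated 221.0 vs reported 221.0 → residual 0.0 km
Station 1, Station 2, Station 3 are mutually consistent (residuals ≈ 0); Station 0 is off by 33.1 km.

Station 0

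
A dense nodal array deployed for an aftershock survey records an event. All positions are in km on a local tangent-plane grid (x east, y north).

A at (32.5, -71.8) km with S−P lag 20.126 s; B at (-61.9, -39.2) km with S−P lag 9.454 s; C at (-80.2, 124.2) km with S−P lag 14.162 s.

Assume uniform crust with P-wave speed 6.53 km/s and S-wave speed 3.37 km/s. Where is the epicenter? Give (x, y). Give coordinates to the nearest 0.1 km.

Distance from S−P lag: d = Δt · v_P v_S / (v_P − v_S) = Δt · (6.53·3.37)/(6.53−3.37) ≈ 6.9640·Δt.
So d_A = 140.16, d_B = 65.84, d_C = 98.62 km.
Circle about each station: (x − 32.5)² + (y + 71.8)² = 140.16²; (x + 61.9)² + (y + 39.2)² = 65.84²; (x + 80.2)² + (y − 124.2)² = 98.62².
Subtracting pairs of circle equations eliminates x²+y² and gives linear equations (the radical axes):
-188.8 x + 65.2 y = 14466.68
-225.4 x + 392.0 y = 25565.11
Solving the 2×2 system: x ≈ -67.5, y ≈ 26.4 km.

x ≈ -67.5 km, y ≈ 26.4 km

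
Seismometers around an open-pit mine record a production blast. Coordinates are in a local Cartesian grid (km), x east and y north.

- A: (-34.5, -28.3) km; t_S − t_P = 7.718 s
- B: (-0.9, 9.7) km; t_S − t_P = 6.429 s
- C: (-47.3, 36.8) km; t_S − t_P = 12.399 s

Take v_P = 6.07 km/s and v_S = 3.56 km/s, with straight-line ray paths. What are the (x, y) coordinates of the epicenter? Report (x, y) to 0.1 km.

Distance from S−P lag: d = Δt · v_P v_S / (v_P − v_S) = Δt · (6.07·3.56)/(6.07−3.56) ≈ 8.6092·Δt.
So d_A = 66.45, d_B = 55.35, d_C = 106.75 km.
Circle about each station: (x + 34.5)² + (y + 28.3)² = 66.45²; (x + 0.9)² + (y − 9.7)² = 55.35²; (x + 47.3)² + (y − 36.8)² = 106.75².
Subtracting the A equation from the B and C equations removes the quadratic terms:
67.2 x + 76.0 y = -544.26
-25.6 x + 130.2 y = -5379.57
Solving the 2×2 system: x ≈ 31.6, y ≈ -35.1 km.

(31.6, -35.1)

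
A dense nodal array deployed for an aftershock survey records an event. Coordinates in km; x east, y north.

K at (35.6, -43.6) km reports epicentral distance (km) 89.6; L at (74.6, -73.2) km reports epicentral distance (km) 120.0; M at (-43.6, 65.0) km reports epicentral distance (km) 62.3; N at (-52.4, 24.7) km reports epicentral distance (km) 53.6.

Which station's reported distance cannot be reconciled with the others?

Solve using three stations at a time. Using L, M, N (subtract circle equations pairwise → linear system) gives (x, y) ≈ (1.1, 21.6).
Distances from that point to each station vs reported:
  K: calculated 73.8 vs reported 89.6 → residual 15.8 km
  L: calculated 120.0 vs reported 120.0 → residual 0.0 km
  M: calculated 62.3 vs reported 62.3 → residual 0.0 km
  N: calculated 53.6 vs reported 53.6 → residual 0.0 km
L, M, N are mutually consistent (residuals ≈ 0); K is off by 15.8 km.

K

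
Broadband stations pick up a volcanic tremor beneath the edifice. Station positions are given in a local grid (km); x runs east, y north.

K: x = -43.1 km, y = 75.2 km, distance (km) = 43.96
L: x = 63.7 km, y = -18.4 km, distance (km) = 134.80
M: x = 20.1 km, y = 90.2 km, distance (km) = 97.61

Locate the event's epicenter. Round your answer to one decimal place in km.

Circle about each station: (x + 43.1)² + (y − 75.2)² = 43.96²; (x − 63.7)² + (y + 18.4)² = 134.80²; (x − 20.1)² + (y − 90.2)² = 97.61².
Subtracting pairs of circle equations eliminates x²+y² and gives linear equations (the radical axes):
213.6 x − 187.2 y = -19354.96
126.4 x + 30.0 y = -6567.83
Solving the 2×2 system: x ≈ -60.2, y ≈ 34.7 km.

(-60.2, 34.7)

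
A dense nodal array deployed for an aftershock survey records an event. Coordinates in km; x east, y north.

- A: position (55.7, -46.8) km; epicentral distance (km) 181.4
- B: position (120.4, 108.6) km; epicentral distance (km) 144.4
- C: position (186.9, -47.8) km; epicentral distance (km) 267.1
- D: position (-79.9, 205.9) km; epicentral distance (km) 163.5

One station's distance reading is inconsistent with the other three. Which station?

Solve using three stations at a time. Using A, B, C (subtract circle equations pairwise → linear system) gives (x, y) ≈ (-23.9, 116.3).
Distances from that point to each station vs reported:
  A: calculated 181.5 vs reported 181.4 → residual 0.1 km
  B: calculated 144.5 vs reported 144.4 → residual 0.1 km
  C: calculated 267.2 vs reported 267.1 → residual 0.1 km
  D: calculated 105.6 vs reported 163.5 → residual 57.9 km
A, B, C are mutually consistent (residuals ≈ 0); D is off by 57.9 km.

D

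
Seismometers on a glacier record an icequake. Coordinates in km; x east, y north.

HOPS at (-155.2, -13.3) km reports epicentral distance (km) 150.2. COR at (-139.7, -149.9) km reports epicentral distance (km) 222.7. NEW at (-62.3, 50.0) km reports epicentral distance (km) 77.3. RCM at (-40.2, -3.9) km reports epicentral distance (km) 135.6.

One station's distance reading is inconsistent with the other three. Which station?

Solve using three stations at a time. Using HOPS, NEW, RCM (subtract circle equations pairwise → linear system) gives (x, y) ≈ (-90.2, 122.2).
Distances from that point to each station vs reported:
  HOPS: calculated 150.3 vs reported 150.2 → residual 0.1 km
  COR: calculated 276.6 vs reported 222.7 → residual 53.9 km
  NEW: calculated 77.4 vs reported 77.3 → residual 0.1 km
  RCM: calculated 135.7 vs reported 135.6 → residual 0.1 km
HOPS, NEW, RCM are mutually consistent (residuals ≈ 0); COR is off by 53.9 km.

COR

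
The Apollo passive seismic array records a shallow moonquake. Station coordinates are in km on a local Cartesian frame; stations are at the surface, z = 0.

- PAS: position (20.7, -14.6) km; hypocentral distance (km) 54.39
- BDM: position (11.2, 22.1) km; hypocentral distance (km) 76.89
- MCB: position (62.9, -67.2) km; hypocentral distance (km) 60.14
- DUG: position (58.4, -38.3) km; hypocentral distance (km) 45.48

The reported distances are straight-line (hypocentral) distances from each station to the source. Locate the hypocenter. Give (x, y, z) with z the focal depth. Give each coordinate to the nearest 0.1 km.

Each station gives a sphere (x−x_i)² + (y−y_i)² + z² = d_i² (stations at z=0).
Subtracting the PAS sphere from BDM and MCB: z² cancels, leaving linear equations in x and y:
-19.0 x + 73.4 y = -2981.60
84.4 x − 105.2 y = 7172.05
Solving: x ≈ 50.705, y ≈ -27.496 km (keep extra digits for the depth step; rounded: 50.7, -27.5).
Then from the PAS sphere: z² = 54.39² − (x − 20.7)² − (y + 14.6)² with x = 50.705, y = -27.496, so z ≈ 43.493 ≈ 43.5 km.

x ≈ 50.7 km, y ≈ -27.5 km, depth ≈ 43.5 km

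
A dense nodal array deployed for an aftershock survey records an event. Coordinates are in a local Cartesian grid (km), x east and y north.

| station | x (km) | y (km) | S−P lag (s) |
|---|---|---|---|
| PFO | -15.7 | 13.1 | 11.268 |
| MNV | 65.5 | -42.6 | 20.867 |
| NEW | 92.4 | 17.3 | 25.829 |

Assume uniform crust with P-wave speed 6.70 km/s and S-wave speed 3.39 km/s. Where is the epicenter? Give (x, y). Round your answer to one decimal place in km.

(-77.4, -33.5)

Distance from S−P lag: d = Δt · v_P v_S / (v_P − v_S) = Δt · (6.70·3.39)/(6.70−3.39) ≈ 6.8619·Δt.
So d_PFO = 77.32, d_MNV = 143.19, d_NEW = 177.24 km.
Circle about each station: (x + 15.7)² + (y − 13.1)² = 77.32²; (x − 65.5)² + (y + 42.6)² = 143.19²; (x − 92.4)² + (y − 17.3)² = 177.24².
Subtracting the PFO equation from the MNV and NEW equations removes the quadratic terms:
162.4 x − 111.4 y = -8838.08
216.2 x + 8.4 y = -17016.69
Solving the 2×2 system: x ≈ -77.4, y ≈ -33.5 km.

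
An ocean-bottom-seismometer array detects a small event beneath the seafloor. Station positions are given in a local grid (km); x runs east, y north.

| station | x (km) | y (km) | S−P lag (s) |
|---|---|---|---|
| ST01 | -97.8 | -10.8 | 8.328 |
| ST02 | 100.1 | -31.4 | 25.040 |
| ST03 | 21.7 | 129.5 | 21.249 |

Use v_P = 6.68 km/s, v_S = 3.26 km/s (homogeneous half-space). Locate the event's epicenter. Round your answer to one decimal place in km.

x ≈ -52.1 km, y ≈ 16.1 km

Distance from S−P lag: d = Δt · v_P v_S / (v_P − v_S) = Δt · (6.68·3.26)/(6.68−3.26) ≈ 6.3675·Δt.
So d_ST01 = 53.03, d_ST02 = 159.44, d_ST03 = 135.30 km.
Circle about each station: (x + 97.8)² + (y + 10.8)² = 53.03²; (x − 100.1)² + (y + 31.4)² = 159.44²; (x − 21.7)² + (y − 129.5)² = 135.30².
Subtracting the ST01 equation from the ST02 and ST03 equations removes the quadratic terms:
395.8 x − 41.2 y = -21284.44
239.0 x + 280.6 y = -7934.25
Solving the 2×2 system: x ≈ -52.1, y ≈ 16.1 km.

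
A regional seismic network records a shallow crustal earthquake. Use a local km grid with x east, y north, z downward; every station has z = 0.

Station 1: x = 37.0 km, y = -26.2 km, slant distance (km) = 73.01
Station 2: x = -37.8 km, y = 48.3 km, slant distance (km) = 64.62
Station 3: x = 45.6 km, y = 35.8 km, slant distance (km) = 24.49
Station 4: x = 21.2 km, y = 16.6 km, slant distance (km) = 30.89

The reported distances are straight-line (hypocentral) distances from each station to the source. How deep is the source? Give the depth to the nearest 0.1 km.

Each station gives a sphere (x−x_i)² + (y−y_i)² + z² = d_i² (stations at z=0).
Subtracting the Station 1 sphere from Station 2 and Station 3: z² cancels, leaving linear equations in x and y:
-149.6 x + 149.0 y = 2861.01
17.2 x + 124.0 y = 6036.26
Solving: x ≈ 25.796, y ≈ 45.101 km (keep extra digits for the depth step; rounded: 25.8, 45.1).
Then from the Station 1 sphere: z² = 73.01² − (x − 37.0)² − (y + 26.2)² with x = 25.796, y = 45.101, so z ≈ 11.004 ≈ 11.0 km.

11.0 km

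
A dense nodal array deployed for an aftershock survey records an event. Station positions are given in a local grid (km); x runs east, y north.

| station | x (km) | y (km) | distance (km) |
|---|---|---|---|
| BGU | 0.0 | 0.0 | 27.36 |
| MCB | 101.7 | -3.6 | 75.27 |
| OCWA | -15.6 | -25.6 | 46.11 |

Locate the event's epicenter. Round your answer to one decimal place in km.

26.5 km east, -6.8 km north

Circle about each station: x² + y² = 27.36²; (x − 101.7)² + (y + 3.6)² = 75.27²; (x + 15.6)² + (y + 25.6)² = 46.11².
Subtracting the BGU equation from the MCB and OCWA equations removes the quadratic terms:
203.4 x − 7.2 y = 5438.85
-31.2 x − 51.2 y = -478.84
Solving the 2×2 system: x ≈ 26.5, y ≈ -6.8 km.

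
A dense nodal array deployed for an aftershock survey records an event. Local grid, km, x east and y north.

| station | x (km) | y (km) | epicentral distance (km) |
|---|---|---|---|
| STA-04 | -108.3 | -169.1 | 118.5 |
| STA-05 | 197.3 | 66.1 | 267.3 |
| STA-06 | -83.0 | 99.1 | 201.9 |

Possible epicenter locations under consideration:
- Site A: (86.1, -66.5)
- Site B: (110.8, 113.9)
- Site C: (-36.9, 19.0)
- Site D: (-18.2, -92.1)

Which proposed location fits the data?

Site D

For each candidate, compare |candidate − station| to the reported distance:
Site A: residuals STA-04 101.3, STA-05 94.2, STA-06 34.8 → max 101.3 km
Site B: residuals STA-04 239.4, STA-05 168.5, STA-06 7.5 → max 239.4 km
Site C: residuals STA-04 82.7, STA-05 28.4, STA-06 109.5 → max 109.5 km
Site D: residuals STA-04 0.0, STA-05 0.0, STA-06 0.0 → max 0.0 km
Only Site D has all residuals ≈ 0.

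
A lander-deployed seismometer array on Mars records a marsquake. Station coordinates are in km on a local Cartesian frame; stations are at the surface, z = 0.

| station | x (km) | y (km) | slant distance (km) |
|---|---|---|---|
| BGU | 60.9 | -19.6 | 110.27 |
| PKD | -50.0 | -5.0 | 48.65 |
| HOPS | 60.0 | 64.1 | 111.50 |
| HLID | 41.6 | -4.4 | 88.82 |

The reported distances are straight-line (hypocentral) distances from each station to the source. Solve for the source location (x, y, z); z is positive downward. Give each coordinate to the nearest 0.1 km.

x ≈ -34.5 km, y ≈ 19.6 km, depth ≈ 39.0 km

Each station gives a sphere (x−x_i)² + (y−y_i)² + z² = d_i² (stations at z=0).
Subtracting the BGU sphere from PKD and HOPS: z² cancels, leaving linear equations in x and y:
-221.8 x + 29.2 y = 8224.68
-1.8 x + 167.4 y = 3343.06
Solving: x ≈ -34.501, y ≈ 19.600 km (keep extra digits for the depth step; rounded: -34.5, 19.6).
Then from the BGU sphere: z² = 110.27² − (x − 60.9)² − (y + 19.6)² with x = -34.501, y = 19.600, so z ≈ 39.006 ≈ 39.0 km.
Check against HLID (with the unrounded solution): distance 88.82 ≈ 88.82 km. ✓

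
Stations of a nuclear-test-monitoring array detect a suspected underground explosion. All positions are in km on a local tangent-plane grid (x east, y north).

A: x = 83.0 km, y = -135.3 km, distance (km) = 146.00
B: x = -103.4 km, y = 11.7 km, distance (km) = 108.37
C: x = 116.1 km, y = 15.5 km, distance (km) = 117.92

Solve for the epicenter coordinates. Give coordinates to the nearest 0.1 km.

Circle about each station: (x − 83.0)² + (y + 135.3)² = 146.00²; (x + 103.4)² + (y − 11.7)² = 108.37²; (x − 116.1)² + (y − 15.5)² = 117.92².
Subtracting pairs of circle equations eliminates x²+y² and gives linear equations (the radical axes):
-372.8 x + 294.0 y = -4794.70
66.2 x + 301.6 y = -4064.76
Solving the 2×2 system: x ≈ 1.9, y ≈ -13.9 km.

1.9 km east, -13.9 km north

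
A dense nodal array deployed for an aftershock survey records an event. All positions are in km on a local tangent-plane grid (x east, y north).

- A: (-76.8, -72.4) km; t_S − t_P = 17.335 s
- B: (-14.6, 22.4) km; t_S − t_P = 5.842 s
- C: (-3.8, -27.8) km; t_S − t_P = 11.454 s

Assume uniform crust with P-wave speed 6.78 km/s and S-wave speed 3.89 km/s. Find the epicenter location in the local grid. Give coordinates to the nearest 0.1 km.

-20.4 km east, 75.4 km north

Distance from S−P lag: d = Δt · v_P v_S / (v_P − v_S) = Δt · (6.78·3.89)/(6.78−3.89) ≈ 9.1260·Δt.
So d_A = 158.20, d_B = 53.31, d_C = 104.53 km.
Circle about each station: (x + 76.8)² + (y + 72.4)² = 158.20²; (x + 14.6)² + (y − 22.4)² = 53.31²; (x + 3.8)² + (y + 27.8)² = 104.53².
Subtracting pairs of circle equations eliminates x²+y² and gives linear equations (the radical axes):
124.4 x + 189.6 y = 11760.20
146.0 x + 89.2 y = 3748.00
Solving the 2×2 system: x ≈ -20.4, y ≈ 75.4 km.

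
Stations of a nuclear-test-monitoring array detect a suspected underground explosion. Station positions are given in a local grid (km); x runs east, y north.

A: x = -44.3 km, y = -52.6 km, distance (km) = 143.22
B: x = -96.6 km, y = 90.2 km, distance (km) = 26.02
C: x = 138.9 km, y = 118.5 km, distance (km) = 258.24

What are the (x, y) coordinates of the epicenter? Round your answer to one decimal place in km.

x ≈ -115.1 km, y ≈ 71.9 km

Circle about each station: (x + 44.3)² + (y + 52.6)² = 143.22²; (x + 96.6)² + (y − 90.2)² = 26.02²; (x − 138.9)² + (y − 118.5)² = 258.24².
Subtracting the A equation from the B and C equations removes the quadratic terms:
-104.6 x + 285.6 y = 32573.28
366.4 x + 342.2 y = -17569.72
Solving the 2×2 system: x ≈ -115.1, y ≈ 71.9 km.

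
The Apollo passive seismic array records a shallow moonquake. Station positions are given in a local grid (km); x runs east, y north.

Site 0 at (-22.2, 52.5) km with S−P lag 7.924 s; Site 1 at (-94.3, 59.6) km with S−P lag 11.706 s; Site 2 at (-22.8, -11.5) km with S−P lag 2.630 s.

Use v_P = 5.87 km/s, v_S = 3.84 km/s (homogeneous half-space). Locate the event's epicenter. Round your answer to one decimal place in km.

-3.6 km east, -33.5 km north

Distance from S−P lag: d = Δt · v_P v_S / (v_P − v_S) = Δt · (5.87·3.84)/(5.87−3.84) ≈ 11.1038·Δt.
So d_Site 0 = 87.99, d_Site 1 = 129.98, d_Site 2 = 29.20 km.
Circle about each station: (x + 22.2)² + (y − 52.5)² = 87.99²; (x + 94.3)² + (y − 59.6)² = 129.98²; (x + 22.8)² + (y + 11.5)² = 29.20².
Subtracting the Site 0 equation from the Site 1 and Site 2 equations removes the quadratic terms:
-144.2 x + 14.2 y = 43.00
-1.2 x − 128.0 y = 4292.60
Solving the 2×2 system: x ≈ -3.6, y ≈ -33.5 km.
Check against Site 0 (with the unrounded x, y): √((x + 22.2)²+(y − 52.5)²) = 87.99 ≈ 87.99 km. ✓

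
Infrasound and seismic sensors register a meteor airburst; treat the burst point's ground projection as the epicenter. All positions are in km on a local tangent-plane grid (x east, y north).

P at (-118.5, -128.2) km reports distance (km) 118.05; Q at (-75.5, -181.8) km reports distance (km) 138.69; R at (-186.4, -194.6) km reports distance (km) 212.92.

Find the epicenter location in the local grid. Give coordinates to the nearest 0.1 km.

-29.1 km east, -51.1 km north

Circle about each station: (x + 118.5)² + (y + 128.2)² = 118.05²; (x + 75.5)² + (y + 181.8)² = 138.69²; (x + 186.4)² + (y + 194.6)² = 212.92².
Subtracting the P equation from the Q and R equations removes the quadratic terms:
86.0 x − 107.2 y = 2974.89
-135.8 x − 132.8 y = 10737.51
Solving the 2×2 system: x ≈ -29.1, y ≈ -51.1 km.
Check against P (with the unrounded x, y): √((x + 118.5)²+(y + 128.2)²) = 118.06 ≈ 118.05 km. ✓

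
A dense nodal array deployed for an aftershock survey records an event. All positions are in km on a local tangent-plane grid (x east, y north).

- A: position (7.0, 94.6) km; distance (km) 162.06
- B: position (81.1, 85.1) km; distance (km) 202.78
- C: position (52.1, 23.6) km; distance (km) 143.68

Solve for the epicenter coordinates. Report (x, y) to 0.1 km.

x ≈ -73.6 km, y ≈ -46.0 km

Circle about each station: (x − 7.0)² + (y − 94.6)² = 162.06²; (x − 81.1)² + (y − 85.1)² = 202.78²; (x − 52.1)² + (y − 23.6)² = 143.68².
Subtracting pairs of circle equations eliminates x²+y² and gives linear equations (the radical axes):
148.2 x − 19.0 y = -10035.22
90.2 x − 142.0 y = -107.29
Solving the 2×2 system: x ≈ -73.6, y ≈ -46.0 km.
Check against A (with the unrounded x, y): √((x − 7.0)²+(y − 94.6)²) = 162.07 ≈ 162.06 km. ✓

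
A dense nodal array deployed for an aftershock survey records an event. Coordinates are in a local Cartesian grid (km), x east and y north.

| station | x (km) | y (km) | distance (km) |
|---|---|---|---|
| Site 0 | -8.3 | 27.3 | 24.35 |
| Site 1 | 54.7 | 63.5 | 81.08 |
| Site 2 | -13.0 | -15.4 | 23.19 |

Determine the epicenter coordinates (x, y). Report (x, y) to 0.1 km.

-0.6 km east, 4.2 km north

Circle about each station: (x + 8.3)² + (y − 27.3)² = 24.35²; (x − 54.7)² + (y − 63.5)² = 81.08²; (x + 13.0)² + (y + 15.4)² = 23.19².
Subtracting pairs of circle equations eliminates x²+y² and gives linear equations (the radical axes):
126.0 x + 72.4 y = 229.12
-9.4 x − 85.4 y = -352.87
Solving the 2×2 system: x ≈ -0.6, y ≈ 4.2 km.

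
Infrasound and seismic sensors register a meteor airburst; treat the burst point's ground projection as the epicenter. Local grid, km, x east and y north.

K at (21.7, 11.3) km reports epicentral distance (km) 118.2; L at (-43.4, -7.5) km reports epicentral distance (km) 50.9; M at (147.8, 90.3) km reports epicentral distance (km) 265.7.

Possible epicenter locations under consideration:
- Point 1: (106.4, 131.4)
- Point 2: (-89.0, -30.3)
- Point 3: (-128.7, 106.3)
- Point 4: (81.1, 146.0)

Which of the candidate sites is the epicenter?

Point 2

For each candidate, compare |candidate − station| to the reported distance:
Point 1: residuals K 28.8, L 153.4, M 207.4 → max 207.4 km
Point 2: residuals K 0.1, L 0.1, M 0.0 → max 0.1 km
Point 3: residuals K 59.7, L 91.3, M 11.3 → max 91.3 km
Point 4: residuals K 29.0, L 146.7, M 178.8 → max 178.8 km
Only Point 2 has all residuals ≈ 0.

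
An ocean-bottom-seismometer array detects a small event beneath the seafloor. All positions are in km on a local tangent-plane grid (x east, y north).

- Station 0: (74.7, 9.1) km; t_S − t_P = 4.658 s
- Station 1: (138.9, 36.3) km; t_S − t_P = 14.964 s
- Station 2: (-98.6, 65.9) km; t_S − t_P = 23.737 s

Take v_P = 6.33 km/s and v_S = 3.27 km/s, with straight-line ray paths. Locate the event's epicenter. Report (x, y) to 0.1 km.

Distance from S−P lag: d = Δt · v_P v_S / (v_P − v_S) = Δt · (6.33·3.27)/(6.33−3.27) ≈ 6.7644·Δt.
So d_Station 0 = 31.51, d_Station 1 = 101.22, d_Station 2 = 160.57 km.
Circle about each station: (x − 74.7)² + (y − 9.1)² = 31.51²; (x − 138.9)² + (y − 36.3)² = 101.22²; (x + 98.6)² + (y − 65.9)² = 160.57².
Subtracting the Station 0 equation from the Station 1 and Station 2 equations removes the quadratic terms:
128.4 x + 54.4 y = 5695.39
-346.6 x + 113.6 y = -16387.97
Solving the 2×2 system: x ≈ 46.0, y ≈ -3.9 km.

x ≈ 46.0 km, y ≈ -3.9 km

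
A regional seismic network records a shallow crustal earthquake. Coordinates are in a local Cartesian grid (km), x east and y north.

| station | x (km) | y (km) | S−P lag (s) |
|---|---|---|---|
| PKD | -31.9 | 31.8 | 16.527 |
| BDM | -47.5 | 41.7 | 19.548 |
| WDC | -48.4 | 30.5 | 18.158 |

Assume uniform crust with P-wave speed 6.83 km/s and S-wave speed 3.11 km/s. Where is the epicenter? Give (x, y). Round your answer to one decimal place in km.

Distance from S−P lag: d = Δt · v_P v_S / (v_P − v_S) = Δt · (6.83·3.11)/(6.83−3.11) ≈ 5.7100·Δt.
So d_PKD = 94.37, d_BDM = 111.62, d_WDC = 103.68 km.
Circle about each station: (x + 31.9)² + (y − 31.8)² = 94.37²; (x + 47.5)² + (y − 41.7)² = 111.62²; (x + 48.4)² + (y − 30.5)² = 103.68².
Subtracting pairs of circle equations eliminates x²+y² and gives linear equations (the radical axes):
-31.2 x + 19.8 y = -1587.04
-33.0 x − 2.6 y = -599.89
Solving the 2×2 system: x ≈ 21.8, y ≈ -45.8 km.

x ≈ 21.8 km, y ≈ -45.8 km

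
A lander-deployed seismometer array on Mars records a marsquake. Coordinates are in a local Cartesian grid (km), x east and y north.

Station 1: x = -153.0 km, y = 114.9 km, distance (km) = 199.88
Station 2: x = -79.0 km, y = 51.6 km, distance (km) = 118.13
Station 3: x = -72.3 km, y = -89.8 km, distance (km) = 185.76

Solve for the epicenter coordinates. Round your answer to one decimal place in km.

Circle about each station: (x + 153.0)² + (y − 114.9)² = 199.88²; (x + 79.0)² + (y − 51.6)² = 118.13²; (x + 72.3)² + (y + 89.8)² = 185.76².
Subtracting pairs of circle equations eliminates x²+y² and gives linear equations (the radical axes):
148.0 x − 126.6 y = -1710.13
161.4 x − 409.4 y = -17874.44
Solving the 2×2 system: x ≈ 38.9, y ≈ 59.0 km.

(38.9, 59.0)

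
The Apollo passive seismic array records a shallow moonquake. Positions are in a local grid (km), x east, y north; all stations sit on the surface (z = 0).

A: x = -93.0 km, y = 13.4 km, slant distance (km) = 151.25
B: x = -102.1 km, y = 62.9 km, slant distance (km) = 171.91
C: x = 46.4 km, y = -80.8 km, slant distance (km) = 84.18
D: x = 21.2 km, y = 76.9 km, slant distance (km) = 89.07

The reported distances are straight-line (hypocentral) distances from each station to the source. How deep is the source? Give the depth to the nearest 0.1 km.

depth ≈ 25.9 km

Each station gives a sphere (x−x_i)² + (y−y_i)² + z² = d_i² (stations at z=0).
Subtracting the A sphere from B and C: z² cancels, leaving linear equations in x and y:
-18.2 x + 99.0 y = -1124.23
278.8 x − 188.4 y = 15643.33
Solving: x ≈ 55.306, y ≈ -1.188 km (keep extra digits for the depth step; rounded: 55.3, -1.2).
Then from the A sphere: z² = 151.25² − (x + 93.0)² − (y − 13.4)² with x = 55.306, y = -1.188, so z ≈ 25.867 ≈ 25.9 km.
Check against D (with the unrounded solution): distance 89.05 ≈ 89.07 km. ✓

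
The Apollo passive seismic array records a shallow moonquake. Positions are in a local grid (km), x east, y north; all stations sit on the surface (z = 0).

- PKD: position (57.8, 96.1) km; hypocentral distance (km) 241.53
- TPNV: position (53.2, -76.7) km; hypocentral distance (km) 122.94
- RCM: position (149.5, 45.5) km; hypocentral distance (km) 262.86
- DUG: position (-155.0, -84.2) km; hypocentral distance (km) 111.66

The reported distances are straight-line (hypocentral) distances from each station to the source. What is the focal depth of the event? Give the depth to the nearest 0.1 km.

Each station gives a sphere (x−x_i)² + (y−y_i)² + z² = d_i² (stations at z=0).
Subtracting the PKD sphere from TPNV and RCM: z² cancels, leaving linear equations in x and y:
-9.2 x − 345.6 y = 39359.58
183.4 x − 101.2 y = 1085.81
Solving: x ≈ -56.099, y ≈ -112.394 km (keep extra digits for the depth step; rounded: -56.1, -112.4).
Then from the PKD sphere: z² = 241.53² − (x − 57.8)² − (y − 96.1)² with x = -56.099, y = -112.394, so z ≈ 43.520 ≈ 43.5 km.

43.5 km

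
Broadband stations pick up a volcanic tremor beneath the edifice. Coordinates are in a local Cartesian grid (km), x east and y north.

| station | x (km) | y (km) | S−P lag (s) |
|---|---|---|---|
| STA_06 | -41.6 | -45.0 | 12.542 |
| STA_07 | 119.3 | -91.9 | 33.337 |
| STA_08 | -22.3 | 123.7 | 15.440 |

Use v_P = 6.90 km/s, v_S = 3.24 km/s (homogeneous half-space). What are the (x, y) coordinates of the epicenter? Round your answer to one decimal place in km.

Distance from S−P lag: d = Δt · v_P v_S / (v_P − v_S) = Δt · (6.90·3.24)/(6.90−3.24) ≈ 6.1082·Δt.
So d_STA_06 = 76.61, d_STA_07 = 203.63, d_STA_08 = 94.31 km.
Circle about each station: (x + 41.6)² + (y + 45.0)² = 76.61²; (x − 119.3)² + (y + 91.9)² = 203.63²; (x + 22.3)² + (y − 123.7)² = 94.31².
Subtracting the STA_06 equation from the STA_07 and STA_08 equations removes the quadratic terms:
321.8 x − 93.8 y = -16673.54
38.6 x + 337.4 y = 9018.14
Solving the 2×2 system: x ≈ -42.6, y ≈ 31.6 km.
Check against STA_06 (with the unrounded x, y): √((x + 41.6)²+(y + 45.0)²) = 76.61 ≈ 76.61 km. ✓

x ≈ -42.6 km, y ≈ 31.6 km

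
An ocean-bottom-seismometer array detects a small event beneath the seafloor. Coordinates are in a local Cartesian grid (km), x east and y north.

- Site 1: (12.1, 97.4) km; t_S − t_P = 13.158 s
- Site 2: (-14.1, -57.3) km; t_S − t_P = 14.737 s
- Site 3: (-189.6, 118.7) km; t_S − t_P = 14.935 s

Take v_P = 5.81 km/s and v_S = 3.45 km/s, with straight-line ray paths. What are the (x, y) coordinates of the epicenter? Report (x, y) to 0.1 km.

Distance from S−P lag: d = Δt · v_P v_S / (v_P − v_S) = Δt · (5.81·3.45)/(5.81−3.45) ≈ 8.4934·Δt.
So d_Site 1 = 111.76, d_Site 2 = 125.17, d_Site 3 = 126.85 km.
Circle about each station: (x − 12.1)² + (y − 97.4)² = 111.76²; (x + 14.1)² + (y + 57.3)² = 125.17²; (x + 189.6)² + (y − 118.7)² = 126.85².
Subtracting pairs of circle equations eliminates x²+y² and gives linear equations (the radical axes):
-52.4 x − 309.4 y = -9328.30
-403.4 x + 42.6 y = 36804.06
Solving the 2×2 system: x ≈ -86.5, y ≈ 44.8 km.
Check against Site 1 (with the unrounded x, y): √((x − 12.1)²+(y − 97.4)²) = 111.76 ≈ 111.76 km. ✓

x ≈ -86.5 km, y ≈ 44.8 km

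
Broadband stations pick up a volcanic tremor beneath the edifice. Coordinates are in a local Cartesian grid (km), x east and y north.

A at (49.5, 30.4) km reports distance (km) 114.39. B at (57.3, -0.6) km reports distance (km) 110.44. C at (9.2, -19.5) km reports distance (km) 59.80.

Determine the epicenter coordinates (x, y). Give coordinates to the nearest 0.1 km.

Circle about each station: (x − 49.5)² + (y − 30.4)² = 114.39²; (x − 57.3)² + (y + 0.6)² = 110.44²; (x − 9.2)² + (y + 19.5)² = 59.80².
Subtracting pairs of circle equations eliminates x²+y² and gives linear equations (the radical axes):
15.6 x − 62.0 y = 797.32
-80.6 x − 99.8 y = 6599.51
Solving the 2×2 system: x ≈ -50.3, y ≈ -25.5 km.

-50.3 km east, -25.5 km north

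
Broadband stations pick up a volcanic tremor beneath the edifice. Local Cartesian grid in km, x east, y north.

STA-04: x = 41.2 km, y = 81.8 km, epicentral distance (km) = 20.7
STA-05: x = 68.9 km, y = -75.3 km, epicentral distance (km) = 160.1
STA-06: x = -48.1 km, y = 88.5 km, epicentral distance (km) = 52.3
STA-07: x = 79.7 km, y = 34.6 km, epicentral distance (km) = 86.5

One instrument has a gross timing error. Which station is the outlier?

Solve using three stations at a time. Using STA-05, STA-06, STA-07 (subtract circle equations pairwise → linear system) gives (x, y) ≈ (0.6, 69.5).
Distances from that point to each station vs reported:
  STA-04: calculated 42.5 vs reported 20.7 → residual 21.8 km
  STA-05: calculated 160.1 vs reported 160.1 → residual 0.0 km
  STA-06: calculated 52.3 vs reported 52.3 → residual 0.0 km
  STA-07: calculated 86.5 vs reported 86.5 → residual 0.0 km
STA-05, STA-06, STA-07 are mutually consistent (residuals ≈ 0); STA-04 is off by 21.8 km.

STA-04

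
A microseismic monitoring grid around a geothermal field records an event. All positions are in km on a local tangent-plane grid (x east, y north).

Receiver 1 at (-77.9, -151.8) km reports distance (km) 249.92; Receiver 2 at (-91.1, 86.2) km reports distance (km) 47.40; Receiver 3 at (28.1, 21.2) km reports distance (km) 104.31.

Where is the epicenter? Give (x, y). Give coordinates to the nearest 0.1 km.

Circle about each station: (x + 77.9)² + (y + 151.8)² = 249.92²; (x + 91.1)² + (y − 86.2)² = 47.40²; (x − 28.1)² + (y − 21.2)² = 104.31².
Subtracting the Receiver 1 equation from the Receiver 2 and Receiver 3 equations removes the quadratic terms:
-26.4 x + 476.0 y = 46831.25
212.0 x + 346.0 y = 23706.83
Solving the 2×2 system: x ≈ -44.7, y ≈ 95.9 km.
Check against Receiver 1 (with the unrounded x, y): √((x + 77.9)²+(y + 151.8)²) = 249.92 ≈ 249.92 km. ✓

(-44.7, 95.9)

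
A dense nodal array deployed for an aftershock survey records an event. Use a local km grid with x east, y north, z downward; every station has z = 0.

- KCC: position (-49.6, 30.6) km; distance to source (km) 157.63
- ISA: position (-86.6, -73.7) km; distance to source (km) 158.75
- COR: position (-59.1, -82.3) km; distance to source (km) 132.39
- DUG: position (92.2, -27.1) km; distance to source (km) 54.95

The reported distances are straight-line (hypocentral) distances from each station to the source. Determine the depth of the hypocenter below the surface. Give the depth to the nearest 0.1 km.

depth ≈ 27.9 km

Each station gives a sphere (x−x_i)² + (y−y_i)² + z² = d_i² (stations at z=0).
Subtracting the KCC sphere from ISA and COR: z² cancels, leaving linear equations in x and y:
-74.0 x − 208.6 y = 9180.38
-19.0 x − 225.8 y = 14189.68
Solving: x ≈ 69.594, y ≈ -68.698 km (keep extra digits for the depth step; rounded: 69.6, -68.7).
Then from the KCC sphere: z² = 157.63² − (x + 49.6)² − (y − 30.6)² with x = 69.594, y = -68.698, so z ≈ 27.927 ≈ 27.9 km.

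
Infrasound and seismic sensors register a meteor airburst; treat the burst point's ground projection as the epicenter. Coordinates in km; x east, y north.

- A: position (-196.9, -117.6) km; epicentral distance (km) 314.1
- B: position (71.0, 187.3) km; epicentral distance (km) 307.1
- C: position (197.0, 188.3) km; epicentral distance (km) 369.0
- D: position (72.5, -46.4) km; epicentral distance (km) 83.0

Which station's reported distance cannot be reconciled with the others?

Solve using three stations at a time. Using A, B, D (subtract circle equations pairwise → linear system) gives (x, y) ≈ (117.2, -116.3).
Distances from that point to each station vs reported:
  A: calculated 314.1 vs reported 314.1 → residual 0.0 km
  B: calculated 307.1 vs reported 307.1 → residual 0.0 km
  C: calculated 314.9 vs reported 369.0 → residual 54.1 km
  D: calculated 83.0 vs reported 83.0 → residual 0.0 km
A, B, D are mutually consistent (residuals ≈ 0); C is off by 54.1 km.

C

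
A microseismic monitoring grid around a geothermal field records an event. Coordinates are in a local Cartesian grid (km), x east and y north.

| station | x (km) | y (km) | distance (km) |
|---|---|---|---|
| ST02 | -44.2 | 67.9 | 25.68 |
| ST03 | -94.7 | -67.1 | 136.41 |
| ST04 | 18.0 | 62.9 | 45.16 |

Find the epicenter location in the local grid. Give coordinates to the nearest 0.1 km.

Circle about each station: (x + 44.2)² + (y − 67.9)² = 25.68²; (x + 94.7)² + (y + 67.1)² = 136.41²; (x − 18.0)² + (y − 62.9)² = 45.16².
Subtracting pairs of circle equations eliminates x²+y² and gives linear equations (the radical axes):
-101.0 x − 270.0 y = -11041.78
124.4 x − 10.0 y = -3663.60
Solving the 2×2 system: x ≈ -25.4, y ≈ 50.4 km.

-25.4 km east, 50.4 km north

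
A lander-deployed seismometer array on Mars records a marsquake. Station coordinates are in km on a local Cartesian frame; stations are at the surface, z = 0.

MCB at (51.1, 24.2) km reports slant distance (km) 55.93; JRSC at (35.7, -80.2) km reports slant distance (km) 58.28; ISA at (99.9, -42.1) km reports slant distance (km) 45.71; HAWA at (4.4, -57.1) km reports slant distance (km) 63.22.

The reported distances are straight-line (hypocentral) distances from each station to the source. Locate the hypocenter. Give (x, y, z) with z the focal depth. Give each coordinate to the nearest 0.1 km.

(58.9, -29.0, 15.4)

Each station gives a sphere (x−x_i)² + (y−y_i)² + z² = d_i² (stations at z=0).
Subtracting the MCB sphere from JRSC and ISA: z² cancels, leaving linear equations in x and y:
-30.8 x − 208.8 y = 4241.29
97.6 x − 132.6 y = 9594.33
Solving: x ≈ 58.901, y ≈ -29.001 km (keep extra digits for the depth step; rounded: 58.9, -29.0).
Then from the MCB sphere: z² = 55.93² − (x − 51.1)² − (y − 24.2)² with x = 58.901, y = -29.001, so z ≈ 15.394 ≈ 15.4 km.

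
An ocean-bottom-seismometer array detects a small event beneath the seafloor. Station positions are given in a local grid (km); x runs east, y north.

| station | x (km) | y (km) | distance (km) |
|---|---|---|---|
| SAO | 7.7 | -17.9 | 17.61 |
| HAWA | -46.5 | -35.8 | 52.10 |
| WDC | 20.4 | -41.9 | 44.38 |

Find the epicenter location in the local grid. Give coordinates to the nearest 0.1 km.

Circle about each station: (x − 7.7)² + (y + 17.9)² = 17.61²; (x + 46.5)² + (y + 35.8)² = 52.10²; (x − 20.4)² + (y + 41.9)² = 44.38².
Subtracting pairs of circle equations eliminates x²+y² and gives linear equations (the radical axes):
-108.4 x − 35.8 y = 659.89
25.4 x − 48.0 y = 132.60
Solving the 2×2 system: x ≈ -4.4, y ≈ -5.1 km.
Check against SAO (with the unrounded x, y): √((x − 7.7)²+(y + 17.9)²) = 17.62 ≈ 17.61 km. ✓

-4.4 km east, -5.1 km north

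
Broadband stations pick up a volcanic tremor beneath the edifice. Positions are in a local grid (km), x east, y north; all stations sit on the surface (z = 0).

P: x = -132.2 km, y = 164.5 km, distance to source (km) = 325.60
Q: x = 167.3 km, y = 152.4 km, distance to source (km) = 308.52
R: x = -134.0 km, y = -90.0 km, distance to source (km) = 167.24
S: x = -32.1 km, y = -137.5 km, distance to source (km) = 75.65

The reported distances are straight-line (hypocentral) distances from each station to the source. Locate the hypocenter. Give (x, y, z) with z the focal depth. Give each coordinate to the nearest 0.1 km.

Each station gives a sphere (x−x_i)² + (y−y_i)² + z² = d_i² (stations at z=0).
Subtracting the P sphere from Q and R: z² cancels, leaving linear equations in x and y:
599.0 x − 24.2 y = 17508.73
-3.6 x − 509.0 y = 59565.05
Solving: x ≈ 24.495, y ≈ -117.197 km (keep extra digits for the depth step; rounded: 24.5, -117.2).
Then from the P sphere: z² = 325.60² − (x + 132.2)² − (y − 164.5)² with x = 24.495, y = -117.197, so z ≈ 45.922 ≈ 45.9 km.

(24.5, -117.2, 45.9)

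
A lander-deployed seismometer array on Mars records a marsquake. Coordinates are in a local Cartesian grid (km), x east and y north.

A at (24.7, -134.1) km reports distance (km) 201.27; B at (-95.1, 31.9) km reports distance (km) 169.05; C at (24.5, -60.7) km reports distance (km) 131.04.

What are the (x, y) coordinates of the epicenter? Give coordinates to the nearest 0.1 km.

71.3 km east, 61.7 km north

Circle about each station: (x − 24.7)² + (y + 134.1)² = 201.27²; (x + 95.1)² + (y − 31.9)² = 169.05²; (x − 24.5)² + (y + 60.7)² = 131.04².
Subtracting the A equation from the B and C equations removes the quadratic terms:
-239.6 x + 332.0 y = 3400.43
-0.4 x + 146.8 y = 9029.97
Solving the 2×2 system: x ≈ 71.3, y ≈ 61.7 km.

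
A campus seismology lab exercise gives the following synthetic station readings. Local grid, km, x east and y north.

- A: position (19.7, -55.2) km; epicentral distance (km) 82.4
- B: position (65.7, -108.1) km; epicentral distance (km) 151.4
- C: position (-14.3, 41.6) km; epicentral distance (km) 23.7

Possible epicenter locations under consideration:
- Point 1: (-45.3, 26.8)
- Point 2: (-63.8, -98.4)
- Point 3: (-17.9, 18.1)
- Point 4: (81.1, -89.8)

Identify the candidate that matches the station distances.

Point 3

For each candidate, compare |candidate − station| to the reported distance:
Point 1: residuals A 22.2, B 23.3, C 10.7 → max 23.3 km
Point 2: residuals A 11.6, B 21.5, C 124.8 → max 124.8 km
Point 3: residuals A 0.0, B 0.0, C 0.1 → max 0.1 km
Point 4: residuals A 11.9, B 127.5, C 138.7 → max 138.7 km
Only Point 3 has all residuals ≈ 0.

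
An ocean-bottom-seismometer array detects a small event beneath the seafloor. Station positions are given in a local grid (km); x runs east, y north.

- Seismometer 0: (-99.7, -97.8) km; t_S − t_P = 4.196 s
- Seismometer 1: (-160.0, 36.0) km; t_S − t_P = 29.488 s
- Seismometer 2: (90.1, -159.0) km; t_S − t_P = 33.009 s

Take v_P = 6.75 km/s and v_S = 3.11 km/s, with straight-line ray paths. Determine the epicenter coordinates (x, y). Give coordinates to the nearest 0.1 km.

Distance from S−P lag: d = Δt · v_P v_S / (v_P − v_S) = Δt · (6.75·3.11)/(6.75−3.11) ≈ 5.7672·Δt.
So d_Seismometer 0 = 24.20, d_Seismometer 1 = 170.06, d_Seismometer 2 = 190.37 km.
Circle about each station: (x + 99.7)² + (y + 97.8)² = 24.20²; (x + 160.0)² + (y − 36.0)² = 170.06²; (x − 90.1)² + (y + 159.0)² = 190.37².
Subtracting the Seismometer 0 equation from the Seismometer 1 and Seismometer 2 equations removes the quadratic terms:
-120.6 x + 267.6 y = -20943.69
379.6 x − 122.4 y = -21761.02
Solving the 2×2 system: x ≈ -96.6, y ≈ -121.8 km.

(-96.6, -121.8)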